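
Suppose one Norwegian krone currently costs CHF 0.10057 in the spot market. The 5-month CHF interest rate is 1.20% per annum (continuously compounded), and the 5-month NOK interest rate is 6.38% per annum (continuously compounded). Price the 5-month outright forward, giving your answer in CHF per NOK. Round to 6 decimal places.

0.098423

T = 5/12 years.
CHF growth factor: e^(0.0120×5/12) = 1.0050125.
NOK growth factor: e^(0.0638×5/12) = 1.0269398.
So F = 0.10057 × 1.0050125 / 1.0269398 = 0.09842262 (CHF/NOK).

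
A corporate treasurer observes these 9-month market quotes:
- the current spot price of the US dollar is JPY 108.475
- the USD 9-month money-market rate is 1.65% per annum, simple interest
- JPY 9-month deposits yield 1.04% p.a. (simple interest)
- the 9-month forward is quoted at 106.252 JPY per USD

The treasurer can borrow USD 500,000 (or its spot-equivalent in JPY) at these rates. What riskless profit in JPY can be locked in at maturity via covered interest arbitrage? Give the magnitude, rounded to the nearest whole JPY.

T = 9/12 years.
Route A — deposit USD, sell forward: 500,000 × 1.012375 × 106.252 = JPY 53,783,434.25.
Route B — convert at spot, deposit JPY: 500,000 × 108.475 × 1.007800 = JPY 54,660,552.50.
The quoted forward undervalues USD, so borrow USD, convert to JPY at spot, deposit the JPY at 1.04%, and buy USD forward at 106.252 to cover the loan.
The gap between the two covered legs is JPY 877,118.

JPY 877,118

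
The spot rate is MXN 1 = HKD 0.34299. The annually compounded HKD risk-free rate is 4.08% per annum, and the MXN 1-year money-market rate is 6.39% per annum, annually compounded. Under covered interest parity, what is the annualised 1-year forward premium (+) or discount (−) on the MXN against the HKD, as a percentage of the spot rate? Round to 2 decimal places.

T = 1 year.
No-arbitrage forward: 0.34299 × 1.040800 / 1.063900 = 0.33554281 HKD/MXN.
(F − S)/S ÷ T = (0.33554281 − 0.34299)/0.34299/1 = -0.021713 → -2.17%.

-2.17%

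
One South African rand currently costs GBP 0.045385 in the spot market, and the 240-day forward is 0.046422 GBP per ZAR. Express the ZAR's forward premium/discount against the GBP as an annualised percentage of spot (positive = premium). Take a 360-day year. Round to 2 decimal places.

T = 240/360 years.
ZAR trades forward at +2.28490% vs spot over the period.
Per annum: 0.0228490 / (240/360) = 0.034274 = 3.43%.

+3.43%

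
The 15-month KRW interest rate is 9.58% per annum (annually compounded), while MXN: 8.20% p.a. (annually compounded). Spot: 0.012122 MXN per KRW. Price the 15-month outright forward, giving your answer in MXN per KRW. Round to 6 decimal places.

T = 15/12 years.
MXN growth factor: (1 + 0.0820)^(15/12) = 1.1035298.
KRW growth factor: (1 + 0.0958)^(15/12) = 1.121151.
CIP: F = S · (grow MXN)/(grow KRW) = 0.012122 × 1.1035298/1.121151 = 0.01193148 MXN per KRW.

0.011931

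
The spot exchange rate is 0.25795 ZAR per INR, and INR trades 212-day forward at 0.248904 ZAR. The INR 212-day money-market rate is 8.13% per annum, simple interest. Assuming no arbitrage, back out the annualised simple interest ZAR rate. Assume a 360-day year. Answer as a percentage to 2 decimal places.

1.89%

T = 212/360 years.
F/S = 0.248904/0.25795 = 0.9649312 = (growth of ZAR) / (growth of INR).
INR growth factor: 1 + 0.0813×212/360 = 1.0478767.
So the ZAR growth factor = 1.0111289.
(1.0111289 − 1)/T = 0.018898, i.e. 1.89%.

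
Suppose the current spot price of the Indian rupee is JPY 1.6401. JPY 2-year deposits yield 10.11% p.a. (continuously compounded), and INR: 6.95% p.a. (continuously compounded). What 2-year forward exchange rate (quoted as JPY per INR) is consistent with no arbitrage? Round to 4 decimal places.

T = 2 years.
JPY accumulates by e^(0.1011×2) = 1.2240928.
INR accumulates by e^(0.0695×2) = 1.1491241.
So F = 1.6401 × 1.2240928 / 1.1491241 = 1.747100 (JPY/INR).

1.7471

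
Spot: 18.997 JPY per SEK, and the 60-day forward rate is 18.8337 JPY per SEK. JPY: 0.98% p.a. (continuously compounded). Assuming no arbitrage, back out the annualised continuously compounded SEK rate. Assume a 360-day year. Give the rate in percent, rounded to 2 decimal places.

6.16%

T = 60/360 years.
CIP gives F = S · g_JPY/g_SEK, so g_JPY/g_SEK = 18.8337/18.997 = 0.9914039.
The JPY side grows by e^(0.0098×60/360) = 1.0016347.
So the SEK growth factor = 1.0103195.
r = ln(1.0103195)/(60/360) = 0.061600 → 6.16%.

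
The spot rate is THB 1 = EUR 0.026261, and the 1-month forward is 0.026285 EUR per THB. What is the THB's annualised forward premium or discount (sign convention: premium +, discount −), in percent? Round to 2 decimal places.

T = 1/12 years.
(F − S)/S = (0.026285 − 0.026261)/0.026261 = 0.0009139.
Per annum: 0.0009139 / (1/12) = 0.010967 = 1.10%.

+1.10%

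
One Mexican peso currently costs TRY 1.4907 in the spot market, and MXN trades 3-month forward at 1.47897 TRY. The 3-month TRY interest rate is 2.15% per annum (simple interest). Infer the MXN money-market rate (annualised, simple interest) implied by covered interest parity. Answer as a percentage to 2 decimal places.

5.34%

T = 3/12 years.
F/S = 1.47897/1.4907 = 0.9921312 = (growth of TRY) / (growth of MXN).
TRY growth factor: 1 + 0.0215×3/12 = 1.005375.
That pins the MXN growth at 1.0133488.
(1.0133488 − 1)/T = 0.053395, i.e. 5.34%.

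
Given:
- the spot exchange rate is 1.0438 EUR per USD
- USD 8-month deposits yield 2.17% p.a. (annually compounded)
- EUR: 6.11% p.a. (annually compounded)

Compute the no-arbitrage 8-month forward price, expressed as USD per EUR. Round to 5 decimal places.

0.93417

T = 8/12 years.
EUR growth factor: (1 + 0.0611)^(8/12) = 1.0403294.
USD accumulates by (1 + 0.0217)^(8/12) = 1.0144148.
CIP: F = S · (grow EUR)/(grow USD) = 1.0438 × 1.0403294/1.0144148 = 1.070465 EUR per USD.
Quoted the other way: 1/1.070465 = 0.93417 USD per EUR.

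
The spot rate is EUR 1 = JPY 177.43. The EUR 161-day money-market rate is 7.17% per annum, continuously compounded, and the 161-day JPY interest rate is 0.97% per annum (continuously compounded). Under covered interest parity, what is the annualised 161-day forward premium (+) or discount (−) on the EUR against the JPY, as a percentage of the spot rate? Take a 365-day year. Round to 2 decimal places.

T = 161/365 years.
F = S · g_JPY/g_EUR = 177.43 × 1.0042878/1.032132 = 172.64341.
Annualised premium = (F − S)/S × (1/T) = (172.64341 − 177.43)/177.43 ÷ (161/365) = -6.12%.

-6.12%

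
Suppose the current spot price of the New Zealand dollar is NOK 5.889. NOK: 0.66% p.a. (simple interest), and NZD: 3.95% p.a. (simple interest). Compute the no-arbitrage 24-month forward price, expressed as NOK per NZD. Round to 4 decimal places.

T = 2 years.
NOK growth factor: 1 + 0.0066×2 = 1.013200.
Growth of 1 NZD over T: 1 + 0.0395×2 = 1.079000.
Forward (NOK per NZD) = 5.889 × 1.013200 / 1.079000 = 5.529875.

5.5299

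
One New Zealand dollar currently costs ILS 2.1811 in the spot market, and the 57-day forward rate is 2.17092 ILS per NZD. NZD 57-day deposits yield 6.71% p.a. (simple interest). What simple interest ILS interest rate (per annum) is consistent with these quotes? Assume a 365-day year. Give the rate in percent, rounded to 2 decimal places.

3.69%

T = 57/365 years.
F/S = 2.17092/2.1811 = 0.9953326 = (growth of ILS) / (growth of NZD).
NZD growth factor: 1 + 0.0671×57/365 = 1.0104786.
Hence g_ILS = 1.0057623.
(1.0057623 − 1)/T = 0.036899, i.e. 3.69%.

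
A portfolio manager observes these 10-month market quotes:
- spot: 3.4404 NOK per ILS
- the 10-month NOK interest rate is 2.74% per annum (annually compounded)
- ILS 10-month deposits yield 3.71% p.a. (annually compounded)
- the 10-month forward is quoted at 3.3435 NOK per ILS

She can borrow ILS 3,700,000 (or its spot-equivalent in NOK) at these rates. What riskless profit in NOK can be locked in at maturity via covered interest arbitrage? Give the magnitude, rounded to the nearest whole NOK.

NOK 267,227

T = 10/12 years.
Keep in ILS, deliver into the forward: 3,700,000·1.0308224346·3.3435 = NOK 12,752,252.80.
Swap to NOK now, deposit: 3,700,000·3.4404·1.0227817447 = NOK 13,019,479.76.
The quoted forward undervalues ILS, so borrow ILS, convert to NOK at spot, deposit the NOK at 2.74%, and buy ILS forward at 3.3435 to cover the loan.
The gap between the two covered legs is NOK 267,227.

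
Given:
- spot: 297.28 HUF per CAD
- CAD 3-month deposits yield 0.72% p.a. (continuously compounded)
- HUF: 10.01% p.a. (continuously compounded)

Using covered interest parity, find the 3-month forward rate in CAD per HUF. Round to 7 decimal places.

0.0032866

T = 3/12 years.
HUF accumulates by e^(0.1001×3/12) = 1.0253408.
CAD accumulates by e^(0.0072×3/12) = 1.0018016.
Forward (HUF per CAD) = 297.28 × 1.0253408 / 1.0018016 = 304.2651.
Invert for CAD per HUF: 1 / 304.2651 = 0.0032866.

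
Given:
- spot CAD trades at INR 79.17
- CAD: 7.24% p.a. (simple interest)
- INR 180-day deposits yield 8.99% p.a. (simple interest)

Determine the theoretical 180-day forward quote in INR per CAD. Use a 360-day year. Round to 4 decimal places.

79.8385

T = 180/360 years.
INR accumulates by 1 + 0.0899×180/360 = 1.044950.
CAD growth factor: 1 + 0.0724×180/360 = 1.036200.
So F = 79.17 × 1.044950 / 1.036200 = 79.838536 (INR/CAD).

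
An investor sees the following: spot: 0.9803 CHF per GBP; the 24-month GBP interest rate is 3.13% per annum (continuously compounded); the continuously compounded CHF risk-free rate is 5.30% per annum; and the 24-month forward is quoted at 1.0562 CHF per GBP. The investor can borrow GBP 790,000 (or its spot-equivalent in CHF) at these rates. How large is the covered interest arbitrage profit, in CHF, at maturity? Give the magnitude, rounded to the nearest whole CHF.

CHF 27,265

T = 2 years.
Keep in GBP, deliver into the forward: 790,000·1.06460091·1.0562 = CHF 888,300.87.
Swap to CHF now, deposit: 790,000·0.9803·1.11182188 = CHF 861,036.00.
The quoted forward overvalues GBP, so borrow CHF, buy GBP at spot, deposit the GBP at 3.13%, and sell the proceeds forward at 1.0562.
The gap between the two covered legs is CHF 27,265.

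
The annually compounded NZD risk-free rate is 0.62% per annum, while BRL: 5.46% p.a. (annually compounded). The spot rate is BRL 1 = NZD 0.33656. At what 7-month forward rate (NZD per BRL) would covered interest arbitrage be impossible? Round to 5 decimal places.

T = 7/12 years.
NZD accumulates by (1 + 0.0062)^(7/12) = 1.003612.
Growth of 1 BRL over T: (1 + 0.0546)^(7/12) = 1.0314968.
So F = 0.33656 × 1.003612 / 1.0314968 = 0.3274617 (NZD/BRL).

0.32746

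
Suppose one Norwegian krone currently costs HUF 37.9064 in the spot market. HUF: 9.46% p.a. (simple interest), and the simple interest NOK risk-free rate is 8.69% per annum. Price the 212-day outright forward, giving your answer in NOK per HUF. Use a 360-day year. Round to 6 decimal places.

T = 212/360 years.
Growth of 1 HUF over T: 1 + 0.0946×212/360 = 1.0557089.
Growth of 1 NOK over T: 1 + 0.0869×212/360 = 1.0511744.
So F = 37.9064 × 1.0557089 / 1.0511744 = 38.06992 (HUF/NOK).
Invert for NOK per HUF: 1 / 38.06992 = 0.026267.

0.026267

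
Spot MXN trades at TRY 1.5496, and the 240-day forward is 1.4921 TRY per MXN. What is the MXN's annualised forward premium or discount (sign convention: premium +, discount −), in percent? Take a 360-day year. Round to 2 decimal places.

-5.57%

T = 240/360 years.
MXN trades forward at -3.71064% vs spot over the period.
×(1/T) gives -5.57% p.a.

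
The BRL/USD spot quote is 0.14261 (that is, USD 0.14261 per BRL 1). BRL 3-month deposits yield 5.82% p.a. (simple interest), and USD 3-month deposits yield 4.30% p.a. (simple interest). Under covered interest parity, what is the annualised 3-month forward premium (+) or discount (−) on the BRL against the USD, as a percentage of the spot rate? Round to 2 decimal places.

T = 3/12 years.
No-arbitrage forward: 0.14261 × 1.010750 / 1.014550 = 0.14207585 USD/BRL.
Annualised premium = (F − S)/S × (1/T) = (0.14207585 − 0.14261)/0.14261 ÷ (3/12) = -1.50%.

-1.50%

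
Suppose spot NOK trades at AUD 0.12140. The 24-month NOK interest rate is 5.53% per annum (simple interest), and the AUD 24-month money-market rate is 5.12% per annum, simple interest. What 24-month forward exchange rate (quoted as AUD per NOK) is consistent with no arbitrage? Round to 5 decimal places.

0.12050

T = 2 years.
AUD growth factor: 1 + 0.0512×2 = 1.102400.
Growth of 1 NOK over T: 1 + 0.0553×2 = 1.110600.
CIP: F = S · (grow AUD)/(grow NOK) = 0.1214 × 1.102400/1.110600 = 0.1205037 AUD per NOK.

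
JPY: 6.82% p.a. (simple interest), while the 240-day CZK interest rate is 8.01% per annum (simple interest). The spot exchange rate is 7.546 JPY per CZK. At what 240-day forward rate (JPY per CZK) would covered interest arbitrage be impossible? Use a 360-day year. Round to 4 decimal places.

T = 240/360 years.
JPY accumulates by 1 + 0.0682×240/360 = 1.0454667.
Growth of 1 CZK over T: 1 + 0.0801×240/360 = 1.053400.
So F = 7.546 × 1.0454667 / 1.053400 = 7.489170 (JPY/CZK).

7.4892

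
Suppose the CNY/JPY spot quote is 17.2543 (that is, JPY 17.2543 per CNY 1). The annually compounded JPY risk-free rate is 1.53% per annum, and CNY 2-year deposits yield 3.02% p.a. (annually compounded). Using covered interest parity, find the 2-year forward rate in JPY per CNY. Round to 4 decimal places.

T = 2 years.
Growth of 1 JPY over T: (1 + 0.0153)^2 = 1.03083409.
CNY accumulates by (1 + 0.0302)^2 = 1.06131204.
Forward (JPY per CNY) = 17.2543 × 1.03083409 / 1.06131204 = 16.758804.

16.7588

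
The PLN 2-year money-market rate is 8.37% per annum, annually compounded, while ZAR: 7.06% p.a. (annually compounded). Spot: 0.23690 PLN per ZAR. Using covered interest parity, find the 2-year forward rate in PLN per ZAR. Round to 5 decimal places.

T = 2 years.
PLN accumulates by (1 + 0.0837)^2 = 1.1744057.
Growth of 1 ZAR over T: (1 + 0.0706)^2 = 1.1461844.
So F = 0.2369 × 1.1744057 / 1.1461844 = 0.2427329 (PLN/ZAR).

0.24273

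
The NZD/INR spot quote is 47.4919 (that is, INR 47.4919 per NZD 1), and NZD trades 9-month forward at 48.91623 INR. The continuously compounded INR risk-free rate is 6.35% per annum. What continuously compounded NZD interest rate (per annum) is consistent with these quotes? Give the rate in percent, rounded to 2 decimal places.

T = 9/12 years.
By CIP, F/S equals the INR-to-NZD growth ratio: 48.91623/47.4919 = 1.0299910.
INR growth factor: e^(0.0635×9/12) = 1.0487773.
Hence g_NZD = 1.0182393.
r = ln(1.0182393)/(9/12) = 0.024100 → 2.41%.

2.41%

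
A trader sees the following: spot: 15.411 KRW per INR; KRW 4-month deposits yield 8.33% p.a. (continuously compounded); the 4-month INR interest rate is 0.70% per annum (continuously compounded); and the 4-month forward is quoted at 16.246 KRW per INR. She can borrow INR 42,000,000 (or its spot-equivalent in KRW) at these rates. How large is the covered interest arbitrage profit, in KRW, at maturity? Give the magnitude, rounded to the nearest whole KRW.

KRW 18,439,818

T = 4/12 years.
Keep in INR, deliver into the forward: 42,000,000·1.00233605767·16.246 = KRW 683,925,966.90.
Swap to KRW now, deposit: 42,000,000·15.411·1.02815575342 = KRW 665,486,149.27.
The quoted forward overvalues INR, so borrow KRW, buy INR at spot, deposit the INR at 0.70%, and sell the proceeds forward at 16.246.
Arbitrage profit = |683,925,966.90 − 665,486,149.27| = KRW 18,439,818.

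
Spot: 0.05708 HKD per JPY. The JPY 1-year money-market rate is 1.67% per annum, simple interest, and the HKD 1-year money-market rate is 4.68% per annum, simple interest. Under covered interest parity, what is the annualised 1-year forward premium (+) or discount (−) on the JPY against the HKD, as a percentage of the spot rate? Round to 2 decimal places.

T = 1 year.
CIP forward (HKD per JPY) = 0.05708 × 1.046800/1.016700 = 0.05876989.
(F − S)/S ÷ T = (0.05876989 − 0.05708)/0.05708/1 = 0.029606 → 2.96%.

+2.96%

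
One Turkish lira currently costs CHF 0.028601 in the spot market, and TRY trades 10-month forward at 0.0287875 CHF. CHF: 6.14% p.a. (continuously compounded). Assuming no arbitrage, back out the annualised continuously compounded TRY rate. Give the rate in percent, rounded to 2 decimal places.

T = 10/12 years.
F/S = 0.0287875/0.028601 = 1.0065208 = (growth of CHF) / (growth of TRY).
The CHF side grows by e^(0.0614×10/12) = 1.0524983.
Hence g_TRY = 1.0456796.
r = ln(1.0456796)/(10/12) = 0.053600 → 5.36%.

5.36%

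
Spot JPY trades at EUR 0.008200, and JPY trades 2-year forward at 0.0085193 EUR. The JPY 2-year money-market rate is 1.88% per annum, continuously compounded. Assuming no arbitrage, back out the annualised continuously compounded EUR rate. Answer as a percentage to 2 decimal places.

3.79%

T = 2 years.
CIP gives F = S · g_EUR/g_JPY, so g_EUR/g_JPY = 0.0085193/0.0082 = 1.0389390.
JPY growth factor: e^(0.0188×2) = 1.0383158.
That pins the EUR growth at 1.0787468.
Take logs: ln 1.0787468 / 2 = 0.037900, so 3.79%.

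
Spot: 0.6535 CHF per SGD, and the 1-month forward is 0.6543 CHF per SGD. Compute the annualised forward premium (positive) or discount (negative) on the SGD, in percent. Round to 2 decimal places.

T = 1/12 years.
Period premium: (0.6543 − 0.6535)/0.6535 = 0.0012242.
Annualise by dividing by T: 0.0012242 / (1/12) = 0.014690 → 1.47%.

+1.47%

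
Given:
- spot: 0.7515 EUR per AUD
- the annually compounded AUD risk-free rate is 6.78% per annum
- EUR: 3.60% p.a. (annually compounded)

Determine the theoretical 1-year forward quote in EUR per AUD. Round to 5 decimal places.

T = 1 year.
EUR accumulates by (1 + 0.0360)^1 = 1.036000.
Growth of 1 AUD over T: (1 + 0.0678)^1 = 1.067800.
Forward (EUR per AUD) = 0.7515 × 1.036000 / 1.067800 = 0.7291197.

0.72912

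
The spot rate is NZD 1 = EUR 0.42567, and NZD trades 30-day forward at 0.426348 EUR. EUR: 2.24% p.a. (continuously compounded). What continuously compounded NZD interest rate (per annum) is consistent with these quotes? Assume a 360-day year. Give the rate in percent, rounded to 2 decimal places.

T = 30/360 years.
By CIP, F/S equals the EUR-to-NZD growth ratio: 0.426348/0.42567 = 1.0015928.
EUR growth factor: e^(0.0224×30/360) = 1.0018684.
So the NZD growth factor = 1.0002752.
Take logs: ln 1.0002752 / (30/360) = 0.003302, so 0.33%.

0.33%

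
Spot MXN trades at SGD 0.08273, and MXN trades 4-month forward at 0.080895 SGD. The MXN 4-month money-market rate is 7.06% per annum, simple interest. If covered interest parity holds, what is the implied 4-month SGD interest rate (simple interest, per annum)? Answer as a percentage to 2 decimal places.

T = 4/12 years.
F/S = 0.080895/0.08273 = 0.9778194 = (growth of SGD) / (growth of MXN).
The MXN side grows by 1 + 0.0706×4/12 = 1.0235333.
Hence g_SGD = 1.0008307.
(1.0008307 − 1)/T = 0.002492, i.e. 0.25%.

0.25%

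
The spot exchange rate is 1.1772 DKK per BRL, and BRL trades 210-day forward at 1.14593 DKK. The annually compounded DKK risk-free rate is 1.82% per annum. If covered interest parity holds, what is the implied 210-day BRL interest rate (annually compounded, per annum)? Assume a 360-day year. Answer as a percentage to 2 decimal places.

6.63%

T = 210/360 years.
By CIP, F/S equals the DKK-to-BRL growth ratio: 1.14593/1.1772 = 0.9734370.
DKK growth factor: (1 + 0.0182)^(210/360) = 1.0105768.
That pins the BRL growth at 1.0381533.
r = 1.0381533^(360/210) − 1 = 0.066294 → 6.63%.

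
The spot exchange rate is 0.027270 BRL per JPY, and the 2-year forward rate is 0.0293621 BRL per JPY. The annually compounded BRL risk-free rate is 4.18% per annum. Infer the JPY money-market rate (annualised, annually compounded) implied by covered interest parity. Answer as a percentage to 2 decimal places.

T = 2 years.
CIP gives F = S · g_BRL/g_JPY, so g_BRL/g_JPY = 0.0293621/0.02727 = 1.0767180.
The BRL side grows by (1 + 0.0418)^2 = 1.0853472.
So the JPY growth factor = 1.0080144.
r = 1.0080144^(1/2) − 1 = 0.003999 → 0.40%.

0.40%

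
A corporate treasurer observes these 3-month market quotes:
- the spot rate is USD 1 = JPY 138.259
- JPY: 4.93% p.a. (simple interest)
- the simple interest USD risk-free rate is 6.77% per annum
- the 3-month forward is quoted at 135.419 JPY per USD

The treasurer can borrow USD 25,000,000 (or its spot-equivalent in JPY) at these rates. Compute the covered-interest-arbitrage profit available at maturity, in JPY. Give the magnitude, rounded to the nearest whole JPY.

T = 3/12 years.
Route A — deposit USD, sell forward: 25,000,000 × 1.016925 × 135.419 = JPY 3,442,774,164.38.
Route B — convert at spot, deposit JPY: 25,000,000 × 138.259 × 1.012325 = JPY 3,499,076,054.38.
The quoted forward undervalues USD, so borrow USD, convert to JPY at spot, deposit the JPY at 4.93%, and buy USD forward at 135.419 to cover the loan.
Profit = 3,499,076,054.38 − 3,442,774,164.38 = JPY 56,301,890.

JPY 56,301,890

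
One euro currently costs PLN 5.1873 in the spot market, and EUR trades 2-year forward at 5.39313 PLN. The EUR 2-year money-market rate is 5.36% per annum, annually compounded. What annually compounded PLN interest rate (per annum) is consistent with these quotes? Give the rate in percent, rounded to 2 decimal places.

7.43%

T = 2 years.
By CIP, F/S equals the PLN-to-EUR growth ratio: 5.39313/5.1873 = 1.0396796.
EUR growth factor: (1 + 0.0536)^2 = 1.110073.
That pins the PLN growth at 1.1541203.
r = 1.1541203^(1/2) − 1 = 0.074300 → 7.43%.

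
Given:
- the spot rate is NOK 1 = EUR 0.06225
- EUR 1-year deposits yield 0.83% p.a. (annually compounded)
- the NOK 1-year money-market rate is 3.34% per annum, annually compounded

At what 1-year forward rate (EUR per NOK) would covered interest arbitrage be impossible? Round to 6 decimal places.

T = 1 year.
EUR accumulates by (1 + 0.0083)^1 = 1.008300.
NOK accumulates by (1 + 0.0334)^1 = 1.033400.
CIP: F = S · (grow EUR)/(grow NOK) = 0.06225 × 1.008300/1.033400 = 0.06073802 EUR per NOK.

0.060738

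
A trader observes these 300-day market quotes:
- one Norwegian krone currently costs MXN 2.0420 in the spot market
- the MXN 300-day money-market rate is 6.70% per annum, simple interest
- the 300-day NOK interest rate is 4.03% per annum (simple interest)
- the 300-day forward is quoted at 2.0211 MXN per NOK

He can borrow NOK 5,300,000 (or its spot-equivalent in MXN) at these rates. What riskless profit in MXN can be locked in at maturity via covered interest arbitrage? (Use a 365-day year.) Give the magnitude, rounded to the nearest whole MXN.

MXN 351,943

T = 300/365 years.
Invest the NOK and cover forward: 5,300,000 × 1.0331232877 × 2.0211 = MXN 11,066,641.03.
Convert at spot and invest in MXN: 5,300,000 × 2.0420 × 1.0550684932 = MXN 11,418,584.27.
The quoted forward undervalues NOK, so borrow NOK, convert to MXN at spot, deposit the MXN at 6.70%, and buy NOK forward at 2.0211 to cover the loan.
Profit = 11,418,584.27 − 11,066,641.03 = MXN 351,943.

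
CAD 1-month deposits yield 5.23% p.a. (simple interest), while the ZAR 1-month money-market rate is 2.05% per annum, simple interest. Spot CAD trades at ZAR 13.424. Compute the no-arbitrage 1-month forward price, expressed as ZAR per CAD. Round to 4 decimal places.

T = 1/12 years.
ZAR accumulates by 1 + 0.0205×1/12 = 1.00170833.
CAD accumulates by 1 + 0.0523×1/12 = 1.00435833.
Forward (ZAR per CAD) = 13.424 × 1.00170833 / 1.00435833 = 13.388581.

13.3886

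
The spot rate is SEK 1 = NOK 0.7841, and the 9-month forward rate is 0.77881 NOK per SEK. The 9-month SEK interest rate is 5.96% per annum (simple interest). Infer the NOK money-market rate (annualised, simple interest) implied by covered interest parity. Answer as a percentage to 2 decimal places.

T = 9/12 years.
F/S = 0.77881/0.7841 = 0.9932534 = (growth of NOK) / (growth of SEK).
The SEK side grows by 1 + 0.0596×9/12 = 1.044700.
That pins the NOK growth at 1.0376518.
r = (1.0376518 − 1)/(9/12) = 0.050202 → 5.02%.

5.02%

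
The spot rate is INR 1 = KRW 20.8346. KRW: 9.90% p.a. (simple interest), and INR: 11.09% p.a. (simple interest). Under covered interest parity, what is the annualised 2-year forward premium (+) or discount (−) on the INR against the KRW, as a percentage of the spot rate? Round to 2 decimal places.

-0.97%

T = 2 years.
CIP forward (KRW per INR) = 20.8346 × 1.198000/1.221800 = 20.4287533.
(F − S)/S ÷ T = (20.4287533 − 20.8346)/20.8346/2 = -0.009740 → -0.97%.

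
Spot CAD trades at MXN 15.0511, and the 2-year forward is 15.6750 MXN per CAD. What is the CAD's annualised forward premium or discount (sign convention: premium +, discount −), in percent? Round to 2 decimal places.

+2.07%

T = 2 years.
(F − S)/S = (15.6750 − 15.0511)/15.0511 = 0.0414521.
Annualise by dividing by T: 0.0414521 / 2 = 0.020726 → 2.07%.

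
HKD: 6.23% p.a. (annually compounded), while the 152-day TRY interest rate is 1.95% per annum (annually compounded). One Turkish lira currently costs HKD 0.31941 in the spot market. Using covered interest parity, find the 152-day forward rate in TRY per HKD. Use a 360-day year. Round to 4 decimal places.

T = 152/360 years.
HKD accumulates by (1 + 0.0623)^(152/360) = 1.0258459.
TRY accumulates by (1 + 0.0195)^(152/360) = 1.0081874.
CIP: F = S · (grow HKD)/(grow TRY) = 0.31941 × 1.0258459/1.0081874 = 0.3250045 HKD per TRY.
Quoted the other way: 1/0.3250045 = 3.0769 TRY per HKD.

3.0769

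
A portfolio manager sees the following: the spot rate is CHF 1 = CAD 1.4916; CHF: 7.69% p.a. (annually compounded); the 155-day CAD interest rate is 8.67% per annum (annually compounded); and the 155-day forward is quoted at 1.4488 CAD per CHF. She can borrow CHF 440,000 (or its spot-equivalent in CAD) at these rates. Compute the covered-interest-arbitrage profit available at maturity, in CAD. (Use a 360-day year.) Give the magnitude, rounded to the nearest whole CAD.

CAD 22,090

T = 155/360 years.
Invest the CHF and cover forward: 440,000 × 1.03241258 × 1.4488 = CAD 658,134.11.
Convert at spot and invest in CAD: 440,000 × 1.4916 × 1.03644728 = CAD 680,224.50.
The quoted forward undervalues CHF, so borrow CHF, convert to CAD at spot, deposit the CAD at 8.67%, and buy CHF forward at 1.4488 to cover the loan.
Profit = 680,224.50 − 658,134.11 = CAD 22,090.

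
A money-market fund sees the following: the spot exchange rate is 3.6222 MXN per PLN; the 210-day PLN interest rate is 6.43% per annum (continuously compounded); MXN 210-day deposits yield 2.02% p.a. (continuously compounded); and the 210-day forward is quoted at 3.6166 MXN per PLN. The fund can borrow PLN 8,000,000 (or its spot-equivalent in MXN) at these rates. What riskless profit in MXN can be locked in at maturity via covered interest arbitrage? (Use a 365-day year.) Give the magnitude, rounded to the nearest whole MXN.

T = 210/365 years.
Invest the PLN and cover forward: 8,000,000 × 1.0376873349 × 3.6166 = MXN 30,023,200.12.
Convert at spot and invest in MXN: 8,000,000 × 3.6222 × 1.0116897147 = MXN 29,316,339.88.
The quoted forward overvalues PLN, so borrow MXN, buy PLN at spot, deposit the PLN at 6.43%, and sell the proceeds forward at 3.6166.
Profit = 30,023,200.12 − 29,316,339.88 = MXN 706,860.

MXN 706,860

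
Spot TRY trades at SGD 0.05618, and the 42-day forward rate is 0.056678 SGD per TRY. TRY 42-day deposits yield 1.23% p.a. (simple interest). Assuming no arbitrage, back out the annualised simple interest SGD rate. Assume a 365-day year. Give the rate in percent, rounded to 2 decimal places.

8.94%

T = 42/365 years.
F/S = 0.056678/0.05618 = 1.0088644 = (growth of SGD) / (growth of TRY).
TRY growth factor: 1 + 0.0123×42/365 = 1.0014153.
So the SGD growth factor = 1.0102922.
(1.0102922 − 1)/T = 0.089444, i.e. 8.94%.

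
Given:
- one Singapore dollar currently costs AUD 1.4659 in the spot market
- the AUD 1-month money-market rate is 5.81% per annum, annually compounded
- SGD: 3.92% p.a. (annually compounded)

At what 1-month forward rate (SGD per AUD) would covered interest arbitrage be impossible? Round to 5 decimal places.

T = 1/12 years.
AUD growth factor: (1 + 0.0581)^(1/12) = 1.0047173.
SGD growth factor: (1 + 0.0392)^(1/12) = 1.0032094.
Forward (AUD per SGD) = 1.4659 × 1.0047173 / 1.0032094 = 1.468103.
Invert for SGD per AUD: 1 / 1.468103 = 0.68115.

0.68115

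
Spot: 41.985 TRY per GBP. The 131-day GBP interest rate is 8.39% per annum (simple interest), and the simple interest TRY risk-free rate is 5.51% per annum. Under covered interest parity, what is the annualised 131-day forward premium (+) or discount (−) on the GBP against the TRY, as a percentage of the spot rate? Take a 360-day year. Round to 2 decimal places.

-2.79%

T = 131/360 years.
CIP forward (TRY per GBP) = 41.985 × 1.0200503/1.0305303 = 41.558033.
Annualised premium = (F − S)/S × (1/T) = (41.558033 − 41.985)/41.985 ÷ (131/360) = -2.79%.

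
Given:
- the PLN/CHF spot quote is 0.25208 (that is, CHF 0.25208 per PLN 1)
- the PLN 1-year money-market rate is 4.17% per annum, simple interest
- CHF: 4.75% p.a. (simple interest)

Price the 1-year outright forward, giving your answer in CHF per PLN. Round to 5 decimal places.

T = 1 year.
CHF growth factor: 1 + 0.0475×1 = 1.047500.
PLN growth factor: 1 + 0.0417×1 = 1.041700.
Forward (CHF per PLN) = 0.25208 × 1.047500 / 1.041700 = 0.2534835.

0.25348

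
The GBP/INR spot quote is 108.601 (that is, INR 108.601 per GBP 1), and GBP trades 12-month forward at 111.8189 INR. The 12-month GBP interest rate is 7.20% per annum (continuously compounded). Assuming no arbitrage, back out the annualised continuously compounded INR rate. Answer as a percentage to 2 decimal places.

10.12%

T = 1 year.
F/S = 111.8189/108.601 = 1.0296305 = (growth of INR) / (growth of GBP).
GBP growth factor: e^(0.0720×1) = 1.0746553.
That pins the INR growth at 1.1064979.
r = ln(1.1064979)/1 = 0.101200 → 10.12%.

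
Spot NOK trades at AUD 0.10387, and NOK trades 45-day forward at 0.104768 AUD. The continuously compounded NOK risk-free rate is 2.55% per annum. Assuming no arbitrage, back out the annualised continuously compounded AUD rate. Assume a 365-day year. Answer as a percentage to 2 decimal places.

T = 45/365 years.
By CIP, F/S equals the AUD-to-NOK growth ratio: 0.104768/0.10387 = 1.0086454.
NOK growth factor: e^(0.0255×45/365) = 1.0031488.
So the AUD growth factor = 1.0118214.
Take logs: ln 1.0118214 / (45/365) = 0.095322, so 9.53%.

9.53%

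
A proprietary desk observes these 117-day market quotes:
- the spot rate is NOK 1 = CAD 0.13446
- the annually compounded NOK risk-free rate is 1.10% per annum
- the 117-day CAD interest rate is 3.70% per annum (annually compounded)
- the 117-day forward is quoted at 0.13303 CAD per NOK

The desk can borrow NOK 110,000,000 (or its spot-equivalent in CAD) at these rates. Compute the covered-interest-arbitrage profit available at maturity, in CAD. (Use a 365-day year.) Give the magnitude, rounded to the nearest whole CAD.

T = 117/365 years.
Invest the NOK and cover forward: 110,000,000 × 1.0035129312 × 0.13303 = CAD 14,684,705.78.
Convert at spot and invest in CAD: 110,000,000 × 0.13446 × 1.0117142054 = CAD 14,963,860.13.
The quoted forward undervalues NOK, so borrow NOK, convert to CAD at spot, deposit the CAD at 3.70%, and buy NOK forward at 0.13303 to cover the loan.
The gap between the two covered legs is CAD 279,154.

CAD 279,154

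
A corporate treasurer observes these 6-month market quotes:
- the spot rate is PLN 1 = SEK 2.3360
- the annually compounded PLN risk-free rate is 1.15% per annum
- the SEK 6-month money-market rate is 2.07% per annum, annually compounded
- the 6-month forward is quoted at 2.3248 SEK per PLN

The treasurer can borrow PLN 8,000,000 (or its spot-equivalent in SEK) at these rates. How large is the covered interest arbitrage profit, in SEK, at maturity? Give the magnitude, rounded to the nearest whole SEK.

T = 6/12 years.
Invest the PLN and cover forward: 8,000,000 × 1.0057335631 × 2.3248 = SEK 18,705,035.10.
Convert at spot and invest in SEK: 8,000,000 × 2.3360 × 1.010296986 = SEK 18,880,430.07.
The quoted forward undervalues PLN, so borrow PLN, convert to SEK at spot, deposit the SEK at 2.07%, and buy PLN forward at 2.3248 to cover the loan.
The gap between the two covered legs is SEK 175,395.

SEK 175,395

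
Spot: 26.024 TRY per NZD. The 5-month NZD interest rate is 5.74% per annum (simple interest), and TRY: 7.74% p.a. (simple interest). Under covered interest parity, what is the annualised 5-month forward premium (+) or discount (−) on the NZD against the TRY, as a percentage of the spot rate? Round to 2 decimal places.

T = 5/12 years.
No-arbitrage forward: 26.024 × 1.032250 / 1.0239167 = 26.235800 TRY/NZD.
(F − S)/S ÷ T = (26.235800 − 26.024)/26.024/(5/12) = 0.019533 → 1.95%.

+1.95%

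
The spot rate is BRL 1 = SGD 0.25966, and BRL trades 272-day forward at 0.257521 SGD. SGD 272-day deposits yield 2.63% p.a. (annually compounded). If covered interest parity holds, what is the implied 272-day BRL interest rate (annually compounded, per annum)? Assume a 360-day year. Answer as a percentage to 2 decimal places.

3.76%

T = 272/360 years.
CIP gives F = S · g_SGD/g_BRL, so g_SGD/g_BRL = 0.257521/0.25966 = 0.9917623.
The SGD side grows by (1 + 0.0263)^(272/360) = 1.0198079.
So the BRL growth factor = 1.0282786.
Annualise: 1.0282786^(360/272) − 1 = 0.037598 = 3.76%.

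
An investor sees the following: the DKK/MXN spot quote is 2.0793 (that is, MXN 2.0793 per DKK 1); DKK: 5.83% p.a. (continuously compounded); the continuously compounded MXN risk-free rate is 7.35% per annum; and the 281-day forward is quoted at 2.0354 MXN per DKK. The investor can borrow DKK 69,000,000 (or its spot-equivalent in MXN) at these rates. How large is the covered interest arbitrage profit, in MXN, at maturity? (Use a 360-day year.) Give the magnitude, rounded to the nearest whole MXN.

T = 281/360 years.
Route A — deposit DKK, sell forward: 69,000,000 × 1.04655769093 × 2.0354 = MXN 146,981,283.16.
Route B — convert at spot, deposit MXN: 69,000,000 × 2.0793 × 1.05904846806 = MXN 151,943,484.09.
The quoted forward undervalues DKK, so borrow DKK, convert to MXN at spot, deposit the MXN at 7.35%, and buy DKK forward at 2.0354 to cover the loan.
The gap between the two covered legs is MXN 4,962,201.

MXN 4,962,201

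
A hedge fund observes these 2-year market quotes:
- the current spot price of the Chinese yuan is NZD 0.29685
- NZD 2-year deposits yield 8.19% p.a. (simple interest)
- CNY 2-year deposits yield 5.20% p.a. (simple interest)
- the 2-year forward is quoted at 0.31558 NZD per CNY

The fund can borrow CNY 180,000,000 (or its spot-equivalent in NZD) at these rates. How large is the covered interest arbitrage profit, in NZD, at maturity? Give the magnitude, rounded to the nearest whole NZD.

NZD 526,732

T = 2 years.
Invest the CNY and cover forward: 180,000,000 × 1.104000 × 0.31558 = NZD 62,712,057.60.
Convert at spot and invest in NZD: 180,000,000 × 0.29685 × 1.163800 = NZD 62,185,325.40.
The quoted forward overvalues CNY, so borrow NZD, buy CNY at spot, deposit the CNY at 5.20%, and sell the proceeds forward at 0.31558.
Arbitrage profit = |62,712,057.60 − 62,185,325.40| = NZD 526,732.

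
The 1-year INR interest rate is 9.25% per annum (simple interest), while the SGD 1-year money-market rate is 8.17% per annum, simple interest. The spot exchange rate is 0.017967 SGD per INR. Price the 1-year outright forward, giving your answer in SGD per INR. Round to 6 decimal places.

0.017789

T = 1 year.
SGD accumulates by 1 + 0.0817×1 = 1.081700.
INR accumulates by 1 + 0.0925×1 = 1.092500.
So F = 0.017967 × 1.081700 / 1.092500 = 0.01778939 (SGD/INR).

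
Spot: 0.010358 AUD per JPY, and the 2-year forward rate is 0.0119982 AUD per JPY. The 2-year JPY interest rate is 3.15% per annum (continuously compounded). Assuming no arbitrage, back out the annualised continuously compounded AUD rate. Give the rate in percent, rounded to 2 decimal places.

10.50%

T = 2 years.
CIP gives F = S · g_AUD/g_JPY, so g_AUD/g_JPY = 0.0119982/0.010358 = 1.1583510.
JPY growth factor: e^(0.0315×2) = 1.0650268.
Hence g_AUD = 1.2336749.
Take logs: ln 1.2336749 / 2 = 0.104999, so 10.50%.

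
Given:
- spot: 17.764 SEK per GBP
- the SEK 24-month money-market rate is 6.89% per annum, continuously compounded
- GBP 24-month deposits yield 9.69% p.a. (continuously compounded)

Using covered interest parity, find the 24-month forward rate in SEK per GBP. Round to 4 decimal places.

16.7966

T = 2 years.
SEK growth factor: e^(0.0689×2) = 1.14774598.
GBP growth factor: e^(0.0969×2) = 1.21385349.
CIP: F = S · (grow SEK)/(grow GBP) = 17.764 × 1.14774598/1.21385349 = 16.796557 SEK per GBP.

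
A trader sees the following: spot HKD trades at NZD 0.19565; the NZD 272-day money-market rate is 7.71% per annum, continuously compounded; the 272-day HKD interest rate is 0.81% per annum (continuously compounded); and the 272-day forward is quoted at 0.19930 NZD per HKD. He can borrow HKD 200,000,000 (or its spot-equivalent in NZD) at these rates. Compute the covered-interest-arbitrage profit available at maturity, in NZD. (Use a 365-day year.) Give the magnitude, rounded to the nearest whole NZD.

T = 272/365 years.
Keep in HKD, deliver into the forward: 200,000,000·1.0060544187·0.19930 = NZD 40,101,329.13.
Swap to NZD now, deposit: 200,000,000·0.19565·1.0591379711 = NZD 41,444,068.81.
The quoted forward undervalues HKD, so borrow HKD, convert to NZD at spot, deposit the NZD at 7.71%, and buy HKD forward at 0.19930 to cover the loan.
Arbitrage profit = |40,101,329.13 − 41,444,068.81| = NZD 1,342,740.

NZD 1,342,740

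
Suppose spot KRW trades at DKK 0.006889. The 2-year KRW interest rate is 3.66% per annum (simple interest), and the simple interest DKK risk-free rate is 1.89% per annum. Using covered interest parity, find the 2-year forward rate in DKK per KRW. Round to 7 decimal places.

T = 2 years.
DKK accumulates by 1 + 0.0189×2 = 1.037800.
KRW accumulates by 1 + 0.0366×2 = 1.073200.
CIP: F = S · (grow DKK)/(grow KRW) = 0.006889 × 1.037800/1.073200 = 0.006661763 DKK per KRW.

0.0066618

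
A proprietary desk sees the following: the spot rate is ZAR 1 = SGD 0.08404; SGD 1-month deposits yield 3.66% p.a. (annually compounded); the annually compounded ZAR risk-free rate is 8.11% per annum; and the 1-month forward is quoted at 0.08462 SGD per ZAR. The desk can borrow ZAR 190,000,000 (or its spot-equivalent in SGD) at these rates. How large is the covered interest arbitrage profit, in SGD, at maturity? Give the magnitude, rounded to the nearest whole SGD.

T = 1/12 years.
Keep in ZAR, deliver into the forward: 190,000,000·1.0065194129·0.08462 = SGD 16,182,617.82.
Swap to SGD now, deposit: 190,000,000·0.08404·1.0030000016 = SGD 16,015,502.83.
The quoted forward overvalues ZAR, so borrow SGD, buy ZAR at spot, deposit the ZAR at 8.11%, and sell the proceeds forward at 0.08462.
Profit = 16,182,617.82 − 16,015,502.83 = SGD 167,115.

SGD 167,115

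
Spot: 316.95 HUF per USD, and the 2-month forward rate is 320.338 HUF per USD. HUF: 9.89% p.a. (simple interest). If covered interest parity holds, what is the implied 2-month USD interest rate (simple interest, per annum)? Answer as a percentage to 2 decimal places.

T = 2/12 years.
F/S = 320.338/316.95 = 1.0106894 = (growth of HUF) / (growth of USD).
HUF growth factor: 1 + 0.0989×2/12 = 1.0164833.
Hence g_USD = 1.0057326.
r = (1.0057326 − 1)/(2/12) = 0.034396 → 3.44%.

3.44%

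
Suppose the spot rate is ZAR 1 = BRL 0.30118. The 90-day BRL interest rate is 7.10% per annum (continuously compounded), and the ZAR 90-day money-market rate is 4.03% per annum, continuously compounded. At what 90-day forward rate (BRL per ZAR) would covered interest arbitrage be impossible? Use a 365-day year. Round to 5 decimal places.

0.30347

T = 90/365 years.
Growth of 1 BRL over T: e^(0.0710×90/365) = 1.017661.
ZAR accumulates by e^(0.0403×90/365) = 1.0099865.
So F = 0.30118 × 1.017661 / 1.0099865 = 0.3034686 (BRL/ZAR).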